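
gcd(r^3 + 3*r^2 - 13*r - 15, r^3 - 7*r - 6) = r^2 - 2*r - 3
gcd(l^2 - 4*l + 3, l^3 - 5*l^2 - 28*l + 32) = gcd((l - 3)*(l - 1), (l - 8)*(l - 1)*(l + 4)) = l - 1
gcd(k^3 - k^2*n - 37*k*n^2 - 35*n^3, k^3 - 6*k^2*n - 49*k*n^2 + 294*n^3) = k - 7*n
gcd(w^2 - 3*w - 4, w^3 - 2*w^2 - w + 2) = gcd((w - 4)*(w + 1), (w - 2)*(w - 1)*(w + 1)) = w + 1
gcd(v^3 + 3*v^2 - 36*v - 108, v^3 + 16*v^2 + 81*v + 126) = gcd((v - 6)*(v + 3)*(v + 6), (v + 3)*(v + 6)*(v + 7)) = v^2 + 9*v + 18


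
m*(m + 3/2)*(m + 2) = m^3 + 7*m^2/2 + 3*m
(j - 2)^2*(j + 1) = j^3 - 3*j^2 + 4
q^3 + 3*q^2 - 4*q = q*(q - 1)*(q + 4)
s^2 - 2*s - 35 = (s - 7)*(s + 5)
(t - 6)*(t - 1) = t^2 - 7*t + 6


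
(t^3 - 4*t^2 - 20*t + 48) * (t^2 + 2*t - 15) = t^5 - 2*t^4 - 43*t^3 + 68*t^2 + 396*t - 720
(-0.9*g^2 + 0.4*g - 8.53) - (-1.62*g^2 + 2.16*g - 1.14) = 0.72*g^2 - 1.76*g - 7.39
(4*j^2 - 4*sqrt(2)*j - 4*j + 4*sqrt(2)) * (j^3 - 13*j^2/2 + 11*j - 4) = 4*j^5 - 30*j^4 - 4*sqrt(2)*j^4 + 30*sqrt(2)*j^3 + 70*j^3 - 70*sqrt(2)*j^2 - 60*j^2 + 16*j + 60*sqrt(2)*j - 16*sqrt(2)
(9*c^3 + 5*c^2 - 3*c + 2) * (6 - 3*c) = -27*c^4 + 39*c^3 + 39*c^2 - 24*c + 12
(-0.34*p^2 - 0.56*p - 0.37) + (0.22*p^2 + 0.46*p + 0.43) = -0.12*p^2 - 0.1*p + 0.06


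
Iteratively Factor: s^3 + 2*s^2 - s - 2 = (s + 1)*(s^2 + s - 2) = (s + 1)*(s + 2)*(s - 1)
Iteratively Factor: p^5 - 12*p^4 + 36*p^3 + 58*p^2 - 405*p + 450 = (p + 3)*(p^4 - 15*p^3 + 81*p^2 - 185*p + 150) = (p - 5)*(p + 3)*(p^3 - 10*p^2 + 31*p - 30) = (p - 5)*(p - 3)*(p + 3)*(p^2 - 7*p + 10) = (p - 5)*(p - 3)*(p - 2)*(p + 3)*(p - 5)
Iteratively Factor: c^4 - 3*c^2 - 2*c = (c + 1)*(c^3 - c^2 - 2*c) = c*(c + 1)*(c^2 - c - 2) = c*(c - 2)*(c + 1)*(c + 1)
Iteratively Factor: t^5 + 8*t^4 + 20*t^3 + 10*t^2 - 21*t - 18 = (t - 1)*(t^4 + 9*t^3 + 29*t^2 + 39*t + 18) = (t - 1)*(t + 3)*(t^3 + 6*t^2 + 11*t + 6) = (t - 1)*(t + 3)^2*(t^2 + 3*t + 2) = (t - 1)*(t + 2)*(t + 3)^2*(t + 1)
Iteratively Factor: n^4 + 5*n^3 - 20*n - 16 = (n + 2)*(n^3 + 3*n^2 - 6*n - 8) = (n + 2)*(n + 4)*(n^2 - n - 2) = (n + 1)*(n + 2)*(n + 4)*(n - 2)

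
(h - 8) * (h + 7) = h^2 - h - 56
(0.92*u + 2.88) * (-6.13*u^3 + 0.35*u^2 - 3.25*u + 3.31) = -5.6396*u^4 - 17.3324*u^3 - 1.982*u^2 - 6.3148*u + 9.5328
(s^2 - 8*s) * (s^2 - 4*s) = s^4 - 12*s^3 + 32*s^2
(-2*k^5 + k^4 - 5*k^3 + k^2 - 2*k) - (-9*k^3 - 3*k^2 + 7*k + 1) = -2*k^5 + k^4 + 4*k^3 + 4*k^2 - 9*k - 1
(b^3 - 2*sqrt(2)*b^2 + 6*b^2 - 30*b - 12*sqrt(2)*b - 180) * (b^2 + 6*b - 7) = b^5 - 2*sqrt(2)*b^4 + 12*b^4 - 24*sqrt(2)*b^3 - b^3 - 402*b^2 - 58*sqrt(2)*b^2 - 870*b + 84*sqrt(2)*b + 1260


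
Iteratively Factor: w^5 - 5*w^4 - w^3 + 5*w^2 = (w - 1)*(w^4 - 4*w^3 - 5*w^2) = (w - 5)*(w - 1)*(w^3 + w^2) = w*(w - 5)*(w - 1)*(w^2 + w) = w*(w - 5)*(w - 1)*(w + 1)*(w)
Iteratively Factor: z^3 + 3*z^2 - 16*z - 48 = (z + 4)*(z^2 - z - 12) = (z - 4)*(z + 4)*(z + 3)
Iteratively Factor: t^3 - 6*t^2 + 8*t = (t)*(t^2 - 6*t + 8) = t*(t - 2)*(t - 4)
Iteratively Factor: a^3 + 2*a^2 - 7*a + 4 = (a - 1)*(a^2 + 3*a - 4) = (a - 1)*(a + 4)*(a - 1)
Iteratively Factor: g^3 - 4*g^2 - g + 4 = (g - 4)*(g^2 - 1) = (g - 4)*(g + 1)*(g - 1)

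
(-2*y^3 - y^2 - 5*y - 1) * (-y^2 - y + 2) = 2*y^5 + 3*y^4 + 2*y^3 + 4*y^2 - 9*y - 2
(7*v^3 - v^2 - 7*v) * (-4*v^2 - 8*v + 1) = -28*v^5 - 52*v^4 + 43*v^3 + 55*v^2 - 7*v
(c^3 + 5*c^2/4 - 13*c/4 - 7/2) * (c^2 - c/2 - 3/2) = c^5 + 3*c^4/4 - 43*c^3/8 - 15*c^2/4 + 53*c/8 + 21/4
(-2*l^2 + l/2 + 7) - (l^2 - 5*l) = -3*l^2 + 11*l/2 + 7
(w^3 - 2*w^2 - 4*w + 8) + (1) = w^3 - 2*w^2 - 4*w + 9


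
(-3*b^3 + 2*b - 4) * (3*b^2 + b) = -9*b^5 - 3*b^4 + 6*b^3 - 10*b^2 - 4*b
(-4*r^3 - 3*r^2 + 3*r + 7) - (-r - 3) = -4*r^3 - 3*r^2 + 4*r + 10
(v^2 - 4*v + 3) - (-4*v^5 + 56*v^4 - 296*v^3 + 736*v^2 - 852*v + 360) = 4*v^5 - 56*v^4 + 296*v^3 - 735*v^2 + 848*v - 357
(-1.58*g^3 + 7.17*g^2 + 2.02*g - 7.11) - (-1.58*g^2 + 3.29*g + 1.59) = -1.58*g^3 + 8.75*g^2 - 1.27*g - 8.7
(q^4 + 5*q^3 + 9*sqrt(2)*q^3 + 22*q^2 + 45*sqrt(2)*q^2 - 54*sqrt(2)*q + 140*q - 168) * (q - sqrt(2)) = q^5 + 5*q^4 + 8*sqrt(2)*q^4 + 4*q^3 + 40*sqrt(2)*q^3 - 76*sqrt(2)*q^2 + 50*q^2 - 140*sqrt(2)*q - 60*q + 168*sqrt(2)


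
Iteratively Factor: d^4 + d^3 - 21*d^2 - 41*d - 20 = (d + 4)*(d^3 - 3*d^2 - 9*d - 5) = (d + 1)*(d + 4)*(d^2 - 4*d - 5) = (d - 5)*(d + 1)*(d + 4)*(d + 1)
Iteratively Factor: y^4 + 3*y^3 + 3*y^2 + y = (y + 1)*(y^3 + 2*y^2 + y) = (y + 1)^2*(y^2 + y) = y*(y + 1)^2*(y + 1)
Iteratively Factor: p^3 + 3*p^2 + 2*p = (p + 2)*(p^2 + p) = p*(p + 2)*(p + 1)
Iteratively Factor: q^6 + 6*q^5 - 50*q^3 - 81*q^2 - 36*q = (q - 3)*(q^5 + 9*q^4 + 27*q^3 + 31*q^2 + 12*q) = (q - 3)*(q + 3)*(q^4 + 6*q^3 + 9*q^2 + 4*q) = (q - 3)*(q + 1)*(q + 3)*(q^3 + 5*q^2 + 4*q) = (q - 3)*(q + 1)^2*(q + 3)*(q^2 + 4*q) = q*(q - 3)*(q + 1)^2*(q + 3)*(q + 4)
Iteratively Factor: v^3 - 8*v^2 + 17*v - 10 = (v - 1)*(v^2 - 7*v + 10) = (v - 2)*(v - 1)*(v - 5)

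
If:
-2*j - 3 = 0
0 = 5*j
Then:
No Solution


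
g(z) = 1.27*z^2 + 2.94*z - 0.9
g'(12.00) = 33.42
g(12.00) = 217.26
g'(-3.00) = -4.68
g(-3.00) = 1.71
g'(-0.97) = 0.48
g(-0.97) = -2.56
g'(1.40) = 6.50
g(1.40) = 5.71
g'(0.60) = 4.46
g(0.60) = 1.32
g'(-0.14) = 2.58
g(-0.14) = -1.29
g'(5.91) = 17.95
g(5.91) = 60.83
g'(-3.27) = -5.37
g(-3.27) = 3.07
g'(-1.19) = -0.08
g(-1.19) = -2.60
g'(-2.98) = -4.63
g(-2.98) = 1.62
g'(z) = 2.54*z + 2.94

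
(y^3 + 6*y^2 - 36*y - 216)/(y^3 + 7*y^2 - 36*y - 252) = (y + 6)/(y + 7)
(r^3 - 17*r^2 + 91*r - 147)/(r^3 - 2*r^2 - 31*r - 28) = (r^2 - 10*r + 21)/(r^2 + 5*r + 4)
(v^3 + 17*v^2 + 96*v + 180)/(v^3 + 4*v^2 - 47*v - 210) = (v + 6)/(v - 7)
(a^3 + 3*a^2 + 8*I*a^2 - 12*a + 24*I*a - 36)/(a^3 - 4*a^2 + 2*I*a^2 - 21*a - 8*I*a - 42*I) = (a + 6*I)/(a - 7)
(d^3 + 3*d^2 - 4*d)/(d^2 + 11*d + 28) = d*(d - 1)/(d + 7)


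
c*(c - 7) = c^2 - 7*c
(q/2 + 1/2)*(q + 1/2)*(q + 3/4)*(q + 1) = q^4/2 + 13*q^3/8 + 31*q^2/16 + q + 3/16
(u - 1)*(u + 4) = u^2 + 3*u - 4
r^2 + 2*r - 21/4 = (r - 3/2)*(r + 7/2)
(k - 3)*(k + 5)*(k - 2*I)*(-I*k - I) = -I*k^4 - 2*k^3 - 3*I*k^3 - 6*k^2 + 13*I*k^2 + 26*k + 15*I*k + 30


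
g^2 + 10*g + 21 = (g + 3)*(g + 7)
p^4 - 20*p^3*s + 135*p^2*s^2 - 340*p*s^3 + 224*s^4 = (p - 8*s)*(p - 7*s)*(p - 4*s)*(p - s)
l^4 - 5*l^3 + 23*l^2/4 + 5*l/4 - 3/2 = (l - 3)*(l - 2)*(l - 1/2)*(l + 1/2)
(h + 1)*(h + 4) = h^2 + 5*h + 4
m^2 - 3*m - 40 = (m - 8)*(m + 5)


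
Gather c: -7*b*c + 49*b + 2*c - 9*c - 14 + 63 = 49*b + c*(-7*b - 7) + 49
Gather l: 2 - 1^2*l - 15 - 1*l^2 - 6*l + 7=-l^2 - 7*l - 6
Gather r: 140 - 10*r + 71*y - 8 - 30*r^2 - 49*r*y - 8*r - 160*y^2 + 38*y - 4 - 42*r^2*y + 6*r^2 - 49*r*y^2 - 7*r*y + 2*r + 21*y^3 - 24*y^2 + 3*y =r^2*(-42*y - 24) + r*(-49*y^2 - 56*y - 16) + 21*y^3 - 184*y^2 + 112*y + 128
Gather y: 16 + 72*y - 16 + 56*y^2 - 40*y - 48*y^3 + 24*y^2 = -48*y^3 + 80*y^2 + 32*y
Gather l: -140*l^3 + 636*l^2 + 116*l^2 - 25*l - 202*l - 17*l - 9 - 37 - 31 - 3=-140*l^3 + 752*l^2 - 244*l - 80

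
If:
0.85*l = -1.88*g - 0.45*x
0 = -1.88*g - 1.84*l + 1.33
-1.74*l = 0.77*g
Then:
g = 1.25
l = -0.55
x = -4.17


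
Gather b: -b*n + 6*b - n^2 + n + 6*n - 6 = b*(6 - n) - n^2 + 7*n - 6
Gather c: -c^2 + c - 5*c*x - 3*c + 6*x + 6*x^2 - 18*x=-c^2 + c*(-5*x - 2) + 6*x^2 - 12*x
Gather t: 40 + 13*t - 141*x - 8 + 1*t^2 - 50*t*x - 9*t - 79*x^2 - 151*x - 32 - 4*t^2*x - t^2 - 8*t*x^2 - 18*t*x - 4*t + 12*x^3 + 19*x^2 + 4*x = -4*t^2*x + t*(-8*x^2 - 68*x) + 12*x^3 - 60*x^2 - 288*x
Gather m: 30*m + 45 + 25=30*m + 70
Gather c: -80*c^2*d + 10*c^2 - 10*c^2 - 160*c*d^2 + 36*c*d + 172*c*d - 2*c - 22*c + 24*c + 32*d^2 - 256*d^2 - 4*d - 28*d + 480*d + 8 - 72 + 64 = -80*c^2*d + c*(-160*d^2 + 208*d) - 224*d^2 + 448*d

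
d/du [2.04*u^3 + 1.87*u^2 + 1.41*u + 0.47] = 6.12*u^2 + 3.74*u + 1.41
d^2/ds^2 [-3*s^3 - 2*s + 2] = -18*s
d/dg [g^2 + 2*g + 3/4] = 2*g + 2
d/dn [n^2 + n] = 2*n + 1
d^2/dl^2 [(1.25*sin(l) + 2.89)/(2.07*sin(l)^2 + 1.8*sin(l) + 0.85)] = (-5.35612499999999*sin(l)^5 - 44.875944*sin(l)^4 - 8.39591999999999*sin(l)^3 + 87.188886*sin(l)^2 + 54.931165*sin(l) + 4.73228999999999)/(2.07*sin(l)^2 + 1.8*sin(l) + 0.85)^3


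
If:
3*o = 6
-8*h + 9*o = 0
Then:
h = 9/4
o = 2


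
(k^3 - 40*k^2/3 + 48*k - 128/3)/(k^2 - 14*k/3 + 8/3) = (3*k^2 - 28*k + 32)/(3*k - 2)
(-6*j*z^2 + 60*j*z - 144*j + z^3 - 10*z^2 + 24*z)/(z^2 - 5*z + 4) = (-6*j*z + 36*j + z^2 - 6*z)/(z - 1)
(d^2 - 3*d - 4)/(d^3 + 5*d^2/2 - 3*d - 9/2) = 2*(d - 4)/(2*d^2 + 3*d - 9)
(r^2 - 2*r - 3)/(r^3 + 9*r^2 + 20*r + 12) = (r - 3)/(r^2 + 8*r + 12)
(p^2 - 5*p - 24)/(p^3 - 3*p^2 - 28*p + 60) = (p^2 - 5*p - 24)/(p^3 - 3*p^2 - 28*p + 60)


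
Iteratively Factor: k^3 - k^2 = (k)*(k^2 - k) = k^2*(k - 1)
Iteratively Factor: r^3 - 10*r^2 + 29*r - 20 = (r - 5)*(r^2 - 5*r + 4) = (r - 5)*(r - 4)*(r - 1)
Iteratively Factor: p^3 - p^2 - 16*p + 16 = (p + 4)*(p^2 - 5*p + 4) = (p - 4)*(p + 4)*(p - 1)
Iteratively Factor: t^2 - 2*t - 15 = (t - 5)*(t + 3)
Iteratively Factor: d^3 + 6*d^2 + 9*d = (d)*(d^2 + 6*d + 9) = d*(d + 3)*(d + 3)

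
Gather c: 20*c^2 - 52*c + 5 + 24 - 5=20*c^2 - 52*c + 24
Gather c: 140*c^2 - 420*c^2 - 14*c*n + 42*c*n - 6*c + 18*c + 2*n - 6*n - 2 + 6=-280*c^2 + c*(28*n + 12) - 4*n + 4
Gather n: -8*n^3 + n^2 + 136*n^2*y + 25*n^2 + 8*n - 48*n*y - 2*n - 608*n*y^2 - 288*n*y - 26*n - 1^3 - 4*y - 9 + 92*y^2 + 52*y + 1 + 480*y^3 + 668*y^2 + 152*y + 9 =-8*n^3 + n^2*(136*y + 26) + n*(-608*y^2 - 336*y - 20) + 480*y^3 + 760*y^2 + 200*y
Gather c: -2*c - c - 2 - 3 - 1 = -3*c - 6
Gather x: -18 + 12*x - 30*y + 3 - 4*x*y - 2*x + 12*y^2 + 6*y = x*(10 - 4*y) + 12*y^2 - 24*y - 15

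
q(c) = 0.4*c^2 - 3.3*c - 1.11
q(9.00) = 1.59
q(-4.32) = 20.61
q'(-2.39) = -5.21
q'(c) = 0.8*c - 3.3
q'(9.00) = 3.90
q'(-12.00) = -12.90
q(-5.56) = 29.60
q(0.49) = -2.63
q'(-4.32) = -6.76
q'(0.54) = -2.87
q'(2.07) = -1.64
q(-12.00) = 96.09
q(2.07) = -6.23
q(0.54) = -2.78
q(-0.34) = 0.06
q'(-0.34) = -3.57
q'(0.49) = -2.91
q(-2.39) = 9.06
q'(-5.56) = -7.75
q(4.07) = -7.92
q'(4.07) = -0.04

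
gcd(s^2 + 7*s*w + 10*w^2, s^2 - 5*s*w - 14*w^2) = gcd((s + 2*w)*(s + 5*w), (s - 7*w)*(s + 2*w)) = s + 2*w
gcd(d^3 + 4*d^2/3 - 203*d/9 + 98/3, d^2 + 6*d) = d + 6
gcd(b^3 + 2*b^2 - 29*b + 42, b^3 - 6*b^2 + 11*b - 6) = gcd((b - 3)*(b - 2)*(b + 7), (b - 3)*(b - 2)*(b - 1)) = b^2 - 5*b + 6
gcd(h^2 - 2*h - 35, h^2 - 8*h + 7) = h - 7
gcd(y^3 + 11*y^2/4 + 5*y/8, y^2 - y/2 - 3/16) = y + 1/4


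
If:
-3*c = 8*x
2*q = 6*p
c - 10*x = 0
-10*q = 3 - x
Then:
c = 0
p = -1/10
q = -3/10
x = 0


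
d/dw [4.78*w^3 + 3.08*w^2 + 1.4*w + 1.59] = 14.34*w^2 + 6.16*w + 1.4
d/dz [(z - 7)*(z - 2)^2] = (z - 2)*(3*z - 16)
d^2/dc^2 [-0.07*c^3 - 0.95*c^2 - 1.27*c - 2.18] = -0.42*c - 1.9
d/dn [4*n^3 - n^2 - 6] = 2*n*(6*n - 1)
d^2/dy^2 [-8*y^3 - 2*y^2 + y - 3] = -48*y - 4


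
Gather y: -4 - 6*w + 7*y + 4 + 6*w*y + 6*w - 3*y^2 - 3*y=-3*y^2 + y*(6*w + 4)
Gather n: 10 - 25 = -15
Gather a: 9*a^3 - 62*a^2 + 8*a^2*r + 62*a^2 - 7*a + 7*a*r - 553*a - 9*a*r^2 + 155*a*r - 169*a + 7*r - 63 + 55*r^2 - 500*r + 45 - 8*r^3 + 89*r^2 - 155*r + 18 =9*a^3 + 8*a^2*r + a*(-9*r^2 + 162*r - 729) - 8*r^3 + 144*r^2 - 648*r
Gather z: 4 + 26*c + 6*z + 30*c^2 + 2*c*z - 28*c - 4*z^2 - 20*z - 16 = 30*c^2 - 2*c - 4*z^2 + z*(2*c - 14) - 12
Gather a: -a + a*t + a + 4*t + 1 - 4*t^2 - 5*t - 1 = a*t - 4*t^2 - t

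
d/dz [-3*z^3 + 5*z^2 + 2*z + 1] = -9*z^2 + 10*z + 2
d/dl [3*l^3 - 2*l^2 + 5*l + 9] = 9*l^2 - 4*l + 5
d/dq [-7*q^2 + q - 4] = 1 - 14*q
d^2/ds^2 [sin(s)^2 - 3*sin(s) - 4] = 3*sin(s) + 2*cos(2*s)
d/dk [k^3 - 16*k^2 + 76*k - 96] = 3*k^2 - 32*k + 76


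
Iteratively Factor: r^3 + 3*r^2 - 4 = (r + 2)*(r^2 + r - 2) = (r + 2)^2*(r - 1)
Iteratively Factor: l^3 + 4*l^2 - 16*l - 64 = (l + 4)*(l^2 - 16) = (l - 4)*(l + 4)*(l + 4)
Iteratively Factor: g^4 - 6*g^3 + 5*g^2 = (g)*(g^3 - 6*g^2 + 5*g) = g*(g - 1)*(g^2 - 5*g) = g^2*(g - 1)*(g - 5)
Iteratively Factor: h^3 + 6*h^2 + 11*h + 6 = (h + 2)*(h^2 + 4*h + 3) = (h + 1)*(h + 2)*(h + 3)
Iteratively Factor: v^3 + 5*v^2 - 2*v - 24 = (v - 2)*(v^2 + 7*v + 12) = (v - 2)*(v + 4)*(v + 3)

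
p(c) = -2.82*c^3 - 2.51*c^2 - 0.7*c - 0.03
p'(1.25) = -20.19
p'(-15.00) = -1828.90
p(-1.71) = 7.93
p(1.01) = -6.20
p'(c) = -8.46*c^2 - 5.02*c - 0.7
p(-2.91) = 50.24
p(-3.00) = 55.62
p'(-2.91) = -57.73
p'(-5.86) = -261.80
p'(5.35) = -269.70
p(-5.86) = 485.35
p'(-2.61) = -45.23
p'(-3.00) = -61.78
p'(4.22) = -172.54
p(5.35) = -507.45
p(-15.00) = 8963.22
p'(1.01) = -14.40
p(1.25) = -10.33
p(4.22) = -259.61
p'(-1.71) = -16.85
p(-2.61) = 34.84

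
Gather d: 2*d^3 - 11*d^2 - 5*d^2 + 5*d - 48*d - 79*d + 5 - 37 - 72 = 2*d^3 - 16*d^2 - 122*d - 104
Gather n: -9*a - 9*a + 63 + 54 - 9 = 108 - 18*a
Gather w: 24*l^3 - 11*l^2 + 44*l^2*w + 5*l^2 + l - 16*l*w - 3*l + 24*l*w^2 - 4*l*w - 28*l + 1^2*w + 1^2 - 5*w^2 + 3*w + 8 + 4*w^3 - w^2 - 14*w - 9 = 24*l^3 - 6*l^2 - 30*l + 4*w^3 + w^2*(24*l - 6) + w*(44*l^2 - 20*l - 10)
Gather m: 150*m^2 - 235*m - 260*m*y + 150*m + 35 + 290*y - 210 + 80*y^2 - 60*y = 150*m^2 + m*(-260*y - 85) + 80*y^2 + 230*y - 175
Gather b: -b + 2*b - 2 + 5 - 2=b + 1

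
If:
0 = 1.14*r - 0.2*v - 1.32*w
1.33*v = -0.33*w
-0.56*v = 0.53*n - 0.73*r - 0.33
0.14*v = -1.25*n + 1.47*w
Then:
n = -1.26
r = -1.17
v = 0.26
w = -1.05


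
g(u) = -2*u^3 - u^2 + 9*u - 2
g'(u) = -6*u^2 - 2*u + 9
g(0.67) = 2.98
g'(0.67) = 4.97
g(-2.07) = -7.18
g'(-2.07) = -12.57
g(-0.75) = -8.47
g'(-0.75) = 7.12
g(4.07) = -116.77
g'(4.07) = -98.53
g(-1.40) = -11.07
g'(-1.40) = 0.04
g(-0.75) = -8.47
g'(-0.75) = 7.12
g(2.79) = -28.11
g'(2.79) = -43.28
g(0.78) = 3.46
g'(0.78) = 3.79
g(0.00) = -2.00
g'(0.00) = 9.00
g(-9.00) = 1294.00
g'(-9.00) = -459.00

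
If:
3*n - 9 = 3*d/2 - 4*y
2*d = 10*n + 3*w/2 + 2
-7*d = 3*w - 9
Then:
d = 73 - 80*y/3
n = 79/2 - 44*y/3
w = 560*y/9 - 502/3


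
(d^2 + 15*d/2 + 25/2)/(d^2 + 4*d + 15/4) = 2*(d + 5)/(2*d + 3)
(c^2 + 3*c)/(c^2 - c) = (c + 3)/(c - 1)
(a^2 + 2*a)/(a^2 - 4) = a/(a - 2)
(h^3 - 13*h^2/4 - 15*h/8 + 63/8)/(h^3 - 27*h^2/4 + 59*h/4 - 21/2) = (h + 3/2)/(h - 2)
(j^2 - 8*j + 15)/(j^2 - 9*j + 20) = (j - 3)/(j - 4)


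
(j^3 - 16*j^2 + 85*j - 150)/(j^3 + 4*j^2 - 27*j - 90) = (j^2 - 11*j + 30)/(j^2 + 9*j + 18)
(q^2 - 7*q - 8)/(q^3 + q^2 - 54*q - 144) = (q + 1)/(q^2 + 9*q + 18)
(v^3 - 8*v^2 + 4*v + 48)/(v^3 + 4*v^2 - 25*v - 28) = (v^2 - 4*v - 12)/(v^2 + 8*v + 7)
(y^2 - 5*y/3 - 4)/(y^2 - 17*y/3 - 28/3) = (y - 3)/(y - 7)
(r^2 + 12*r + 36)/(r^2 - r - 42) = (r + 6)/(r - 7)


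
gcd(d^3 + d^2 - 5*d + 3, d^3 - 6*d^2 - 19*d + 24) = d^2 + 2*d - 3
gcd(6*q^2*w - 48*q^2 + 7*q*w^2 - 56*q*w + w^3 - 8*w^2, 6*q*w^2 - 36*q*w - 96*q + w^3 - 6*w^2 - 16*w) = 6*q*w - 48*q + w^2 - 8*w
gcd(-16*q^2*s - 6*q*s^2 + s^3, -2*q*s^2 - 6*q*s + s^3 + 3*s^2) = s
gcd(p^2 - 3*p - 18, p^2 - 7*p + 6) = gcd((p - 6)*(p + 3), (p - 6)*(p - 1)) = p - 6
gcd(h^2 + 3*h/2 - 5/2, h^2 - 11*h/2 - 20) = h + 5/2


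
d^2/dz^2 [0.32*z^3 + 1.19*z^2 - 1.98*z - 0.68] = 1.92*z + 2.38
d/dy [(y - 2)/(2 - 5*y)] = -8/(5*y - 2)^2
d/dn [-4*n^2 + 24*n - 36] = 24 - 8*n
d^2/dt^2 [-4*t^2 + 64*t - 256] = -8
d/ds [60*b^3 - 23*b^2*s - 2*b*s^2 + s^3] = -23*b^2 - 4*b*s + 3*s^2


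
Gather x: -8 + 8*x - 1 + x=9*x - 9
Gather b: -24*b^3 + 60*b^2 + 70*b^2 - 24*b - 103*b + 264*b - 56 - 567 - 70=-24*b^3 + 130*b^2 + 137*b - 693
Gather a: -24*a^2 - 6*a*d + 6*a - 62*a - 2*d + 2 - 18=-24*a^2 + a*(-6*d - 56) - 2*d - 16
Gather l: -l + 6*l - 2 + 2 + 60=5*l + 60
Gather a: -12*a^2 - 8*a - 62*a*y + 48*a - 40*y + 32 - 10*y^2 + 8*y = -12*a^2 + a*(40 - 62*y) - 10*y^2 - 32*y + 32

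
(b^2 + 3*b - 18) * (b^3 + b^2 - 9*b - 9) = b^5 + 4*b^4 - 24*b^3 - 54*b^2 + 135*b + 162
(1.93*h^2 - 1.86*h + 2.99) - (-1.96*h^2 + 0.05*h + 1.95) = 3.89*h^2 - 1.91*h + 1.04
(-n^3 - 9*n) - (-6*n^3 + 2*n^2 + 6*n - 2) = 5*n^3 - 2*n^2 - 15*n + 2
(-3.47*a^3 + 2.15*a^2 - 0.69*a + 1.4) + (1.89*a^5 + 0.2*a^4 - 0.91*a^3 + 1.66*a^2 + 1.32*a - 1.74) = 1.89*a^5 + 0.2*a^4 - 4.38*a^3 + 3.81*a^2 + 0.63*a - 0.34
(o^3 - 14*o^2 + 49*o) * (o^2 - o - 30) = o^5 - 15*o^4 + 33*o^3 + 371*o^2 - 1470*o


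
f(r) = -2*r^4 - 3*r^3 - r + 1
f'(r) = -8*r^3 - 9*r^2 - 1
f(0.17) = 0.81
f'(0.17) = -1.30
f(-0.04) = 1.04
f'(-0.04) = -1.01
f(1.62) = -27.15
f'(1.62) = -58.63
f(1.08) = -6.58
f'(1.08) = -21.58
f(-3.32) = -128.88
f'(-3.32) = 192.55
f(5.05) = -1691.17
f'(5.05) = -1260.82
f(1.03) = -5.56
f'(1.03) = -19.29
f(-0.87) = 2.70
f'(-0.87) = -2.54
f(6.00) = -3245.00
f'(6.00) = -2053.00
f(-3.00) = -77.00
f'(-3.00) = 134.00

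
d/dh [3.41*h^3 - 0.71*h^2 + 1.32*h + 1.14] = 10.23*h^2 - 1.42*h + 1.32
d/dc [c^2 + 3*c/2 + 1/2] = 2*c + 3/2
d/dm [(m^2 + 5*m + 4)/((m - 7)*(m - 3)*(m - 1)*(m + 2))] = 2*(-m^5 - 3*m^4 + 37*m^3 + 52*m^2 - 78*m - 187)/(m^8 - 18*m^7 + 99*m^6 - 80*m^5 - 741*m^4 + 1494*m^3 + 925*m^2 - 3444*m + 1764)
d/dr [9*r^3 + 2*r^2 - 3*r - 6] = 27*r^2 + 4*r - 3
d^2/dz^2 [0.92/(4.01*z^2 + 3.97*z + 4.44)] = (-29.587384*z^2 - 29.292248*z + 0.92*(8.02*z + 3.97)*(16.04*z + 7.94) - 32.760096)/(4.01*z^2 + 3.97*z + 4.44)^3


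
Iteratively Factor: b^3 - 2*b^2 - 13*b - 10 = (b + 1)*(b^2 - 3*b - 10) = (b + 1)*(b + 2)*(b - 5)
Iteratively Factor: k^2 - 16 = (k + 4)*(k - 4)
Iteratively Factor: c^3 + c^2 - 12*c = (c)*(c^2 + c - 12) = c*(c - 3)*(c + 4)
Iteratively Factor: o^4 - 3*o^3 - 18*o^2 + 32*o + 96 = (o + 2)*(o^3 - 5*o^2 - 8*o + 48) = (o + 2)*(o + 3)*(o^2 - 8*o + 16) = (o - 4)*(o + 2)*(o + 3)*(o - 4)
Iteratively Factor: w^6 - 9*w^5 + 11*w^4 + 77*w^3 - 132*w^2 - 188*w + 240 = (w + 2)*(w^5 - 11*w^4 + 33*w^3 + 11*w^2 - 154*w + 120) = (w - 4)*(w + 2)*(w^4 - 7*w^3 + 5*w^2 + 31*w - 30) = (w - 5)*(w - 4)*(w + 2)*(w^3 - 2*w^2 - 5*w + 6) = (w - 5)*(w - 4)*(w + 2)^2*(w^2 - 4*w + 3) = (w - 5)*(w - 4)*(w - 3)*(w + 2)^2*(w - 1)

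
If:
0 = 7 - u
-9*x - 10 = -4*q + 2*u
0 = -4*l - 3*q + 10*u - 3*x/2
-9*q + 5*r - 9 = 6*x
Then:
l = 13 - 33*x/16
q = 9*x/4 + 6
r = 21*x/4 + 63/5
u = 7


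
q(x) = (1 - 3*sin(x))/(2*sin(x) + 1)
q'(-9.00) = 147.47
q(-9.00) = 12.72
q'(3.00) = 3.01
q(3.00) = 0.45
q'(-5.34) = -0.43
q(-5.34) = -0.55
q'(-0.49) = -1278.24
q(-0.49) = 41.05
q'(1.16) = -0.25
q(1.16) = -0.62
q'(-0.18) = -11.94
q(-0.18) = 2.39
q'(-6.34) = -6.35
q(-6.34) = 1.32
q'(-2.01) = 3.24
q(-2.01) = -4.59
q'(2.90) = 2.22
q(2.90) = 0.19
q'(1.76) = 0.11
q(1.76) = -0.66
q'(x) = -2*(1 - 3*sin(x))*cos(x)/(2*sin(x) + 1)^2 - 3*cos(x)/(2*sin(x) + 1) = -5*cos(x)/(2*sin(x) + 1)^2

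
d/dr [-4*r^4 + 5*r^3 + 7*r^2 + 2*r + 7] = -16*r^3 + 15*r^2 + 14*r + 2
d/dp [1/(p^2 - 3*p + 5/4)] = 16*(3 - 2*p)/(4*p^2 - 12*p + 5)^2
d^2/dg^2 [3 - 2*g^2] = -4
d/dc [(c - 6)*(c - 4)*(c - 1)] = 3*c^2 - 22*c + 34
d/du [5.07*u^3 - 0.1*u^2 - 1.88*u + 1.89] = 15.21*u^2 - 0.2*u - 1.88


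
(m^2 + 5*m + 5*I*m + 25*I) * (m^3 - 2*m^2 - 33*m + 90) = m^5 + 3*m^4 + 5*I*m^4 - 43*m^3 + 15*I*m^3 - 75*m^2 - 215*I*m^2 + 450*m - 375*I*m + 2250*I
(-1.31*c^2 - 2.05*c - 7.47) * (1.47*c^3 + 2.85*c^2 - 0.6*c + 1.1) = -1.9257*c^5 - 6.747*c^4 - 16.0374*c^3 - 21.5005*c^2 + 2.227*c - 8.217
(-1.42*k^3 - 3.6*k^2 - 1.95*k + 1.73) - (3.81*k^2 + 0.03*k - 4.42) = -1.42*k^3 - 7.41*k^2 - 1.98*k + 6.15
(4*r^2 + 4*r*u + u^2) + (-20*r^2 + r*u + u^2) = -16*r^2 + 5*r*u + 2*u^2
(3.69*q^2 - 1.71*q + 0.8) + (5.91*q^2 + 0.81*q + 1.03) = 9.6*q^2 - 0.9*q + 1.83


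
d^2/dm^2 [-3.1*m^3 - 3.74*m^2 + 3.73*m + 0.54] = -18.6*m - 7.48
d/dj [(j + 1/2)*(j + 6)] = 2*j + 13/2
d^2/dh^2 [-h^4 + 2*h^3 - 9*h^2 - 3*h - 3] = -12*h^2 + 12*h - 18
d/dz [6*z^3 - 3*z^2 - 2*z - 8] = 18*z^2 - 6*z - 2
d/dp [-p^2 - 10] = -2*p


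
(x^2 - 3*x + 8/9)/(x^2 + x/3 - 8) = (x - 1/3)/(x + 3)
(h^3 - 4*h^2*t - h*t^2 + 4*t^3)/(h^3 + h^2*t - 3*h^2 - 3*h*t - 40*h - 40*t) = (h^2 - 5*h*t + 4*t^2)/(h^2 - 3*h - 40)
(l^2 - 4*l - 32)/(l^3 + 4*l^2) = (l - 8)/l^2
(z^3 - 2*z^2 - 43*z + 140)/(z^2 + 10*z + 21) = (z^2 - 9*z + 20)/(z + 3)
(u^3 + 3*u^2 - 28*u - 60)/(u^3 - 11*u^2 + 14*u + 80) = (u + 6)/(u - 8)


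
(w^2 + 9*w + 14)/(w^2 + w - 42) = (w + 2)/(w - 6)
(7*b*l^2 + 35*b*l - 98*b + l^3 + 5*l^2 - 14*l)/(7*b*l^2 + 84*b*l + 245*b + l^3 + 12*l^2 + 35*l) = (l - 2)/(l + 5)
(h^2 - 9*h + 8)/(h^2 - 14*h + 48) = (h - 1)/(h - 6)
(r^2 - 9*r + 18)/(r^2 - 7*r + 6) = (r - 3)/(r - 1)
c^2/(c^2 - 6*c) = c/(c - 6)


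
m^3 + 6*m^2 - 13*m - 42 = (m - 3)*(m + 2)*(m + 7)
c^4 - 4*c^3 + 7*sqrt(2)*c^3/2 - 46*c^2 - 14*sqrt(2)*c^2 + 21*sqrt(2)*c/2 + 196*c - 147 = (c - 3)*(c - 1)*(c - 7*sqrt(2)/2)*(c + 7*sqrt(2))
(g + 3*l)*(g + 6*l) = g^2 + 9*g*l + 18*l^2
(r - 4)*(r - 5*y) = r^2 - 5*r*y - 4*r + 20*y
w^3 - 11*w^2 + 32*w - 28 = (w - 7)*(w - 2)^2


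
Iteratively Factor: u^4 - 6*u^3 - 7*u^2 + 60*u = (u - 4)*(u^3 - 2*u^2 - 15*u) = u*(u - 4)*(u^2 - 2*u - 15) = u*(u - 4)*(u + 3)*(u - 5)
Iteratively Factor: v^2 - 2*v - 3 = (v + 1)*(v - 3)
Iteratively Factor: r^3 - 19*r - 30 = (r + 3)*(r^2 - 3*r - 10) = (r - 5)*(r + 3)*(r + 2)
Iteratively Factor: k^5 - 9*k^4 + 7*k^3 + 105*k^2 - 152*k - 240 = (k - 4)*(k^4 - 5*k^3 - 13*k^2 + 53*k + 60) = (k - 4)^2*(k^3 - k^2 - 17*k - 15) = (k - 4)^2*(k + 1)*(k^2 - 2*k - 15) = (k - 5)*(k - 4)^2*(k + 1)*(k + 3)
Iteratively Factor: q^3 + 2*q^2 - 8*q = (q - 2)*(q^2 + 4*q) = (q - 2)*(q + 4)*(q)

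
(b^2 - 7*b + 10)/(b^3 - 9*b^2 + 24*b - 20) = 1/(b - 2)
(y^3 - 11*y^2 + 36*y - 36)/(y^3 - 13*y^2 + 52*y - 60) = (y - 3)/(y - 5)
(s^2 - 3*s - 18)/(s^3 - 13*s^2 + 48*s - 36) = (s + 3)/(s^2 - 7*s + 6)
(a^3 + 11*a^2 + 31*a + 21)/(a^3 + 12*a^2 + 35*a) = (a^2 + 4*a + 3)/(a*(a + 5))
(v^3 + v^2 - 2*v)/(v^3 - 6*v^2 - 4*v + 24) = v*(v - 1)/(v^2 - 8*v + 12)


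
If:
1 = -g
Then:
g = -1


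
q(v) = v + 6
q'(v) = 1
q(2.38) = 8.38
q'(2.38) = 1.00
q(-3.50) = 2.50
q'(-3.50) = 1.00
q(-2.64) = 3.36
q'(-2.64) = 1.00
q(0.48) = 6.48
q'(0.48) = 1.00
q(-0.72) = 5.28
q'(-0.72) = 1.00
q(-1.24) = 4.76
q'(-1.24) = 1.00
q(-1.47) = 4.53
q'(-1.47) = 1.00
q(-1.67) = 4.33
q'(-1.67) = 1.00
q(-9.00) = -3.00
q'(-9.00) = 1.00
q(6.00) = 12.00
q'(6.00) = 1.00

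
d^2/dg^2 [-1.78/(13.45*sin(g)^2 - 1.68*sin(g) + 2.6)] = (1288.0258*sin(g)^4 - 120.66264*sin(g)^3 - 2176.001228*sin(g)^2 + 249.10032*sin(g) + 114.445456)/(13.45*sin(g)^2 - 1.68*sin(g) + 2.6)^3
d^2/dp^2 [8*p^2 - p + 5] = 16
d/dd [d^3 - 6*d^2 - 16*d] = 3*d^2 - 12*d - 16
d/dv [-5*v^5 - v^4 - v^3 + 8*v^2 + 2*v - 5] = -25*v^4 - 4*v^3 - 3*v^2 + 16*v + 2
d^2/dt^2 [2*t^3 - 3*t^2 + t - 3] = 12*t - 6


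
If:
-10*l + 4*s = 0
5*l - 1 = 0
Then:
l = 1/5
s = 1/2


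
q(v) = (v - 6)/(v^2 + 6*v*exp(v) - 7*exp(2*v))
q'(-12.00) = -0.01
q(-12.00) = -0.13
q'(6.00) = 0.00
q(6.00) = 0.00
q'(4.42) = -0.00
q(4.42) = 0.00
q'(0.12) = -1.02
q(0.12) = 0.73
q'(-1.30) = -34.06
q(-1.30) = 7.64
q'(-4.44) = -0.20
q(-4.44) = -0.54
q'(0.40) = -0.80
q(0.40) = 0.47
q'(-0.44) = -1.72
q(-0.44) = 1.46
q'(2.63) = -0.01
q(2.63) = 0.00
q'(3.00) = -0.00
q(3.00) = 0.00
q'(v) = (v - 6)*(-6*v*exp(v) - 2*v + 14*exp(2*v) - 6*exp(v))/(v^2 + 6*v*exp(v) - 7*exp(2*v))^2 + 1/(v^2 + 6*v*exp(v) - 7*exp(2*v)) = (v^2 + 6*v*exp(v) - 2*(v - 6)*(3*v*exp(v) + v - 7*exp(2*v) + 3*exp(v)) - 7*exp(2*v))/(v^2 + 6*v*exp(v) - 7*exp(2*v))^2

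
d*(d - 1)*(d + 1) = d^3 - d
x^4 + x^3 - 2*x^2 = x^2*(x - 1)*(x + 2)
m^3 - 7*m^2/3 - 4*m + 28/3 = (m - 7/3)*(m - 2)*(m + 2)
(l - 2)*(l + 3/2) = l^2 - l/2 - 3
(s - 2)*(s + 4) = s^2 + 2*s - 8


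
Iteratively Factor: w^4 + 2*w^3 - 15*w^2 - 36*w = (w - 4)*(w^3 + 6*w^2 + 9*w) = (w - 4)*(w + 3)*(w^2 + 3*w) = w*(w - 4)*(w + 3)*(w + 3)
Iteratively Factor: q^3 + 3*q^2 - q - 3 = (q - 1)*(q^2 + 4*q + 3) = (q - 1)*(q + 3)*(q + 1)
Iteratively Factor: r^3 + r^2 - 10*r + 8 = (r - 1)*(r^2 + 2*r - 8) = (r - 2)*(r - 1)*(r + 4)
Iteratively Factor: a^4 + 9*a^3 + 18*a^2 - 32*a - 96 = (a + 4)*(a^3 + 5*a^2 - 2*a - 24) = (a + 4)^2*(a^2 + a - 6) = (a + 3)*(a + 4)^2*(a - 2)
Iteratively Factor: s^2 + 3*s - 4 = (s + 4)*(s - 1)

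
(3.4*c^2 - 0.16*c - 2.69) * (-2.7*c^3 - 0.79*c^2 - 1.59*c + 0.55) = -9.18*c^5 - 2.254*c^4 + 1.9834*c^3 + 4.2495*c^2 + 4.1891*c - 1.4795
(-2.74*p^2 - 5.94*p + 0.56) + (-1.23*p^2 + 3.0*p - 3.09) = -3.97*p^2 - 2.94*p - 2.53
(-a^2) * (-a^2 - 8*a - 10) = a^4 + 8*a^3 + 10*a^2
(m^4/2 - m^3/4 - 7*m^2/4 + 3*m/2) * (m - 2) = m^5/2 - 5*m^4/4 - 5*m^3/4 + 5*m^2 - 3*m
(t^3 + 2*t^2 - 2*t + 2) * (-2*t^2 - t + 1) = -2*t^5 - 5*t^4 + 3*t^3 - 4*t + 2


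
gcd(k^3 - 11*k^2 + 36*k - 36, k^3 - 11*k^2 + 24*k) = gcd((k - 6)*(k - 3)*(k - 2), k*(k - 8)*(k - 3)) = k - 3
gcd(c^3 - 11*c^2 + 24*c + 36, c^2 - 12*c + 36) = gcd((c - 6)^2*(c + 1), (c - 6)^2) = c^2 - 12*c + 36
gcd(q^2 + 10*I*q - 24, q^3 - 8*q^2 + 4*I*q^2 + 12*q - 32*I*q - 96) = q + 6*I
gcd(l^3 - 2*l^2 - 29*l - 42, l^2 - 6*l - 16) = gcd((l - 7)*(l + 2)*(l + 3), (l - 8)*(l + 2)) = l + 2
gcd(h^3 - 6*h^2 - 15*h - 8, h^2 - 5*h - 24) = h - 8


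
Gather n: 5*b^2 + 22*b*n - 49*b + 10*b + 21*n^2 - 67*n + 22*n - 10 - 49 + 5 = 5*b^2 - 39*b + 21*n^2 + n*(22*b - 45) - 54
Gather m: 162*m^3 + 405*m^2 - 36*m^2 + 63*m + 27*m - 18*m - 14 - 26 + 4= 162*m^3 + 369*m^2 + 72*m - 36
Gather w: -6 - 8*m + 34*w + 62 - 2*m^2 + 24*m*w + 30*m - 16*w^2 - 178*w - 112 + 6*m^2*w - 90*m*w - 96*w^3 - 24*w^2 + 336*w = -2*m^2 + 22*m - 96*w^3 - 40*w^2 + w*(6*m^2 - 66*m + 192) - 56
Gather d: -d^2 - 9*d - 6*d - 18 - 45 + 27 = -d^2 - 15*d - 36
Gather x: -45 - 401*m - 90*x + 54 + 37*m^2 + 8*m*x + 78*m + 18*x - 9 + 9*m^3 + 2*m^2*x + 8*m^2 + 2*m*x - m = 9*m^3 + 45*m^2 - 324*m + x*(2*m^2 + 10*m - 72)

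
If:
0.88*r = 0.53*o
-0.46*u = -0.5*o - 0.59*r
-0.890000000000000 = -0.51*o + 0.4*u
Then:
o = -3.81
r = -2.29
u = -7.08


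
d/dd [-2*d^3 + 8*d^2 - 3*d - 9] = -6*d^2 + 16*d - 3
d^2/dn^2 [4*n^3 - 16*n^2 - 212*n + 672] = 24*n - 32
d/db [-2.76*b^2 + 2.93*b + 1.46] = 2.93 - 5.52*b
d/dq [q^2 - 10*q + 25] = 2*q - 10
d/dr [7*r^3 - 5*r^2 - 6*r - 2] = 21*r^2 - 10*r - 6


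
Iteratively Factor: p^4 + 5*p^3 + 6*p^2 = (p)*(p^3 + 5*p^2 + 6*p) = p*(p + 3)*(p^2 + 2*p) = p^2*(p + 3)*(p + 2)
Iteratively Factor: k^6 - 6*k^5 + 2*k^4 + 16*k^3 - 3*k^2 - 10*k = (k)*(k^5 - 6*k^4 + 2*k^3 + 16*k^2 - 3*k - 10) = k*(k - 5)*(k^4 - k^3 - 3*k^2 + k + 2) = k*(k - 5)*(k - 1)*(k^3 - 3*k - 2) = k*(k - 5)*(k - 1)*(k + 1)*(k^2 - k - 2) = k*(k - 5)*(k - 2)*(k - 1)*(k + 1)*(k + 1)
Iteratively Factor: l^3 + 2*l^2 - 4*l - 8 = (l + 2)*(l^2 - 4) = (l + 2)^2*(l - 2)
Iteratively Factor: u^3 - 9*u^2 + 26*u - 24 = (u - 2)*(u^2 - 7*u + 12) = (u - 4)*(u - 2)*(u - 3)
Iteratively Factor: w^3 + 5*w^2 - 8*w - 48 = (w + 4)*(w^2 + w - 12) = (w - 3)*(w + 4)*(w + 4)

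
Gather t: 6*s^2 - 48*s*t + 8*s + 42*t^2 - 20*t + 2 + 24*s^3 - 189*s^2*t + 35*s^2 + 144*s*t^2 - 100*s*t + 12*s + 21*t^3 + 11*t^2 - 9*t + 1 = 24*s^3 + 41*s^2 + 20*s + 21*t^3 + t^2*(144*s + 53) + t*(-189*s^2 - 148*s - 29) + 3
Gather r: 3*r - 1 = 3*r - 1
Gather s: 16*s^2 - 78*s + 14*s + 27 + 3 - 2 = 16*s^2 - 64*s + 28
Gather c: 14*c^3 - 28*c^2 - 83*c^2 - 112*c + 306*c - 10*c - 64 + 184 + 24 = 14*c^3 - 111*c^2 + 184*c + 144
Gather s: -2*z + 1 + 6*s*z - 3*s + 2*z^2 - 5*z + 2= s*(6*z - 3) + 2*z^2 - 7*z + 3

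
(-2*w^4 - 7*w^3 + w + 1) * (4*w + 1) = -8*w^5 - 30*w^4 - 7*w^3 + 4*w^2 + 5*w + 1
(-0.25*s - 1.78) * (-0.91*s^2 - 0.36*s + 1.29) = 0.2275*s^3 + 1.7098*s^2 + 0.3183*s - 2.2962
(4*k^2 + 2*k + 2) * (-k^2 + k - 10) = -4*k^4 + 2*k^3 - 40*k^2 - 18*k - 20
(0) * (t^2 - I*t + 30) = 0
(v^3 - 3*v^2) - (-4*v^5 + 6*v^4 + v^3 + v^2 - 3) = 4*v^5 - 6*v^4 - 4*v^2 + 3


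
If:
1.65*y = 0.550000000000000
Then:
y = 0.33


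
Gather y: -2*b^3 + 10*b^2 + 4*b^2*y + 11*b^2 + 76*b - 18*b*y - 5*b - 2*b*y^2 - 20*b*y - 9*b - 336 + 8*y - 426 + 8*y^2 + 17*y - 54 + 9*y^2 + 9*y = -2*b^3 + 21*b^2 + 62*b + y^2*(17 - 2*b) + y*(4*b^2 - 38*b + 34) - 816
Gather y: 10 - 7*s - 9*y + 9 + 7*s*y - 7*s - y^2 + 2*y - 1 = -14*s - y^2 + y*(7*s - 7) + 18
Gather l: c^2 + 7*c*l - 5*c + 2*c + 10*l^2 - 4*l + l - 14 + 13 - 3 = c^2 - 3*c + 10*l^2 + l*(7*c - 3) - 4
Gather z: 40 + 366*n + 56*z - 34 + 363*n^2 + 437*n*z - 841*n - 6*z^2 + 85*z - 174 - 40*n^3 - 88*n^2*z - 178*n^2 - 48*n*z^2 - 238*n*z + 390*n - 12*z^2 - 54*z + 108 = -40*n^3 + 185*n^2 - 85*n + z^2*(-48*n - 18) + z*(-88*n^2 + 199*n + 87) - 60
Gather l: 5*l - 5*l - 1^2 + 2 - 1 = 0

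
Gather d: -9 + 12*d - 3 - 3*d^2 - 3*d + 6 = -3*d^2 + 9*d - 6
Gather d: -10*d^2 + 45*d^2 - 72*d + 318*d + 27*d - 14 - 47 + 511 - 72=35*d^2 + 273*d + 378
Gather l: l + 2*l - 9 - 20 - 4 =3*l - 33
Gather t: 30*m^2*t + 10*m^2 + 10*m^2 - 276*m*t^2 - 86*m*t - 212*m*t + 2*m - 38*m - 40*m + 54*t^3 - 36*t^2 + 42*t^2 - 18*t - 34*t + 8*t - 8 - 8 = 20*m^2 - 76*m + 54*t^3 + t^2*(6 - 276*m) + t*(30*m^2 - 298*m - 44) - 16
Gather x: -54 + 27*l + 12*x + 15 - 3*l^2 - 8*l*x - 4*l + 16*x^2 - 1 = -3*l^2 + 23*l + 16*x^2 + x*(12 - 8*l) - 40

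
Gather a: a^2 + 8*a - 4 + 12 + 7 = a^2 + 8*a + 15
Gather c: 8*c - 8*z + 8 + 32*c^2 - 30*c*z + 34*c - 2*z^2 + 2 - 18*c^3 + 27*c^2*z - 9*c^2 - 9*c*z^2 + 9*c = -18*c^3 + c^2*(27*z + 23) + c*(-9*z^2 - 30*z + 51) - 2*z^2 - 8*z + 10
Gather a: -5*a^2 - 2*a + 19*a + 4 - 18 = -5*a^2 + 17*a - 14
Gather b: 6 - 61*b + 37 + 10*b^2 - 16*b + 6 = 10*b^2 - 77*b + 49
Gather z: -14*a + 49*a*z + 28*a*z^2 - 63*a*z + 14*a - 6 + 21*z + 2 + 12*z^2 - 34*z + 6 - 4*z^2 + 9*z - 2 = z^2*(28*a + 8) + z*(-14*a - 4)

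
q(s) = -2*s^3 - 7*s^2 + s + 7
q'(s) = -6*s^2 - 14*s + 1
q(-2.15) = -7.63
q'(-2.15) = 3.36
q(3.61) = -174.71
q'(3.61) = -127.73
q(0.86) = 1.41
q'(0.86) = -15.48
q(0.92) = 0.44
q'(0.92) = -16.96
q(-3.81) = 12.19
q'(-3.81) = -32.76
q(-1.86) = -6.21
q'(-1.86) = 6.28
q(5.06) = -426.27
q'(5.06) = -223.46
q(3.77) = -195.89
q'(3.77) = -137.06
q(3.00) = -107.00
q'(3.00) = -95.00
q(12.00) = -4445.00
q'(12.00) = -1031.00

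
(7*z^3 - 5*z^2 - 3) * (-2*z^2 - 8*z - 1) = -14*z^5 - 46*z^4 + 33*z^3 + 11*z^2 + 24*z + 3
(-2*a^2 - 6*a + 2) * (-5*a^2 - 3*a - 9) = 10*a^4 + 36*a^3 + 26*a^2 + 48*a - 18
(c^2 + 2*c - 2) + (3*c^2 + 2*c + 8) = 4*c^2 + 4*c + 6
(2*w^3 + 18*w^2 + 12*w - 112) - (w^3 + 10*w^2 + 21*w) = w^3 + 8*w^2 - 9*w - 112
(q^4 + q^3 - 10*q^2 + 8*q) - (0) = q^4 + q^3 - 10*q^2 + 8*q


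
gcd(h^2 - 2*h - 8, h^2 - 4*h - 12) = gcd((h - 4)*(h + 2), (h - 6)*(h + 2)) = h + 2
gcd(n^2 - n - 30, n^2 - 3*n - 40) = n + 5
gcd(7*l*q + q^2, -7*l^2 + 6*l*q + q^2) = 7*l + q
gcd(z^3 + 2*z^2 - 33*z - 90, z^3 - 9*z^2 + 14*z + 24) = z - 6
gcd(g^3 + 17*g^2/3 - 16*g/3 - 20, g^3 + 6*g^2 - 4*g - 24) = g^2 + 4*g - 12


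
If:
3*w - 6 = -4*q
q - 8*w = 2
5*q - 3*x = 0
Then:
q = 54/35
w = -2/35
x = 18/7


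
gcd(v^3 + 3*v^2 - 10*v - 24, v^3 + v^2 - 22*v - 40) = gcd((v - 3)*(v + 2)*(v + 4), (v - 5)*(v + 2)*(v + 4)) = v^2 + 6*v + 8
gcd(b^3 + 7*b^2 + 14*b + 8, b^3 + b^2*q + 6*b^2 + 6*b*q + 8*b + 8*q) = b^2 + 6*b + 8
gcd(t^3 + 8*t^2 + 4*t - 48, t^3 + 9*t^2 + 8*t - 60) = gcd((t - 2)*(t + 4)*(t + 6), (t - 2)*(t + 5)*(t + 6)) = t^2 + 4*t - 12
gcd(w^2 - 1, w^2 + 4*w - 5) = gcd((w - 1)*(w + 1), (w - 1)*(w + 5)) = w - 1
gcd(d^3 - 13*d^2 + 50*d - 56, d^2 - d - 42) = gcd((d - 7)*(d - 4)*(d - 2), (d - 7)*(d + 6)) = d - 7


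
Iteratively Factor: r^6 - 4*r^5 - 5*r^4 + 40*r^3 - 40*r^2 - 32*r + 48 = (r - 2)*(r^5 - 2*r^4 - 9*r^3 + 22*r^2 + 4*r - 24) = (r - 2)^2*(r^4 - 9*r^2 + 4*r + 12) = (r - 2)^3*(r^3 + 2*r^2 - 5*r - 6) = (r - 2)^3*(r + 3)*(r^2 - r - 2) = (r - 2)^4*(r + 3)*(r + 1)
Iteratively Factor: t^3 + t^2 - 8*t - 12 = (t - 3)*(t^2 + 4*t + 4) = (t - 3)*(t + 2)*(t + 2)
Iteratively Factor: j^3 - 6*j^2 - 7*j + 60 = (j - 5)*(j^2 - j - 12) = (j - 5)*(j + 3)*(j - 4)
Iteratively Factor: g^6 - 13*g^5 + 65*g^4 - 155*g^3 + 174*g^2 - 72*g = (g - 1)*(g^5 - 12*g^4 + 53*g^3 - 102*g^2 + 72*g) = g*(g - 1)*(g^4 - 12*g^3 + 53*g^2 - 102*g + 72) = g*(g - 3)*(g - 1)*(g^3 - 9*g^2 + 26*g - 24) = g*(g - 3)*(g - 2)*(g - 1)*(g^2 - 7*g + 12) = g*(g - 3)^2*(g - 2)*(g - 1)*(g - 4)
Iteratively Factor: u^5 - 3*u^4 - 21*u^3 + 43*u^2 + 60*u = (u - 5)*(u^4 + 2*u^3 - 11*u^2 - 12*u) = (u - 5)*(u + 1)*(u^3 + u^2 - 12*u) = (u - 5)*(u + 1)*(u + 4)*(u^2 - 3*u) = (u - 5)*(u - 3)*(u + 1)*(u + 4)*(u)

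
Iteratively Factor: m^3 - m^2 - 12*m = (m + 3)*(m^2 - 4*m) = (m - 4)*(m + 3)*(m)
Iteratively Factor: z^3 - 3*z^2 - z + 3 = (z + 1)*(z^2 - 4*z + 3) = (z - 3)*(z + 1)*(z - 1)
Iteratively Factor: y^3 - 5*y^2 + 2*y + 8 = (y + 1)*(y^2 - 6*y + 8) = (y - 4)*(y + 1)*(y - 2)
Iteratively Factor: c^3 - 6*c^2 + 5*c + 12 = (c + 1)*(c^2 - 7*c + 12) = (c - 4)*(c + 1)*(c - 3)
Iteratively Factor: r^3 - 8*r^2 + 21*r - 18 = (r - 3)*(r^2 - 5*r + 6) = (r - 3)*(r - 2)*(r - 3)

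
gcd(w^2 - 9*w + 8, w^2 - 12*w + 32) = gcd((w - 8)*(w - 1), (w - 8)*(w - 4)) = w - 8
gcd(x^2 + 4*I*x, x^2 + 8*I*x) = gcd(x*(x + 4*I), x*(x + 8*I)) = x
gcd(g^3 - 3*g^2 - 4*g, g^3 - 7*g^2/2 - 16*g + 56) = g - 4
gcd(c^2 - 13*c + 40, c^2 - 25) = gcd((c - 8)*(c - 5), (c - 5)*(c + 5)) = c - 5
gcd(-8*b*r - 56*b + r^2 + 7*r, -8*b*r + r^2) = -8*b + r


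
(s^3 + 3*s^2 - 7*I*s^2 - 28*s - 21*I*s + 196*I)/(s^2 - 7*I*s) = s + 3 - 28/s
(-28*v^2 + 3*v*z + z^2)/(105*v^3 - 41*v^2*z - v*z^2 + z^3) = (-4*v + z)/(15*v^2 - 8*v*z + z^2)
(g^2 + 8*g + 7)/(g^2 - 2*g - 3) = (g + 7)/(g - 3)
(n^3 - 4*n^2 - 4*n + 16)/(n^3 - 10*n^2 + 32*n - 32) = (n + 2)/(n - 4)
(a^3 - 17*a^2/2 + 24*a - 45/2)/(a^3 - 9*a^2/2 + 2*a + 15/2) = (a - 3)/(a + 1)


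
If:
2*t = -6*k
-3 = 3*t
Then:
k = 1/3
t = -1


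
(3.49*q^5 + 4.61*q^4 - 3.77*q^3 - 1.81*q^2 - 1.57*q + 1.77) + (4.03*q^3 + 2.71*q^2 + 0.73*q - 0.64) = 3.49*q^5 + 4.61*q^4 + 0.26*q^3 + 0.9*q^2 - 0.84*q + 1.13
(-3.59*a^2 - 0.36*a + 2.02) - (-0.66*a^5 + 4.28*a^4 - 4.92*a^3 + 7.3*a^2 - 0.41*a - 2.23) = 0.66*a^5 - 4.28*a^4 + 4.92*a^3 - 10.89*a^2 + 0.05*a + 4.25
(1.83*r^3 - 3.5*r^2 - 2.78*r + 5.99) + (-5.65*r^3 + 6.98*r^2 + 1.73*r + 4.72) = -3.82*r^3 + 3.48*r^2 - 1.05*r + 10.71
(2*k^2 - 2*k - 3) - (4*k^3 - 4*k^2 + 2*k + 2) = -4*k^3 + 6*k^2 - 4*k - 5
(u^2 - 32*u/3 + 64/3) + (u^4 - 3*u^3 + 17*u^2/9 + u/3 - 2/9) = u^4 - 3*u^3 + 26*u^2/9 - 31*u/3 + 190/9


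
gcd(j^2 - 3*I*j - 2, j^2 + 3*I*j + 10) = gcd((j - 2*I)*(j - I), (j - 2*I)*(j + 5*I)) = j - 2*I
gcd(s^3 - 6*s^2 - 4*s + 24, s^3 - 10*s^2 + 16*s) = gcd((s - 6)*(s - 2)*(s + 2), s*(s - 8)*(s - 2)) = s - 2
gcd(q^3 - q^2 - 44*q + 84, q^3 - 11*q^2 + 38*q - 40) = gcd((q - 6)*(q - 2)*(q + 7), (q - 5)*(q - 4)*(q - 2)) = q - 2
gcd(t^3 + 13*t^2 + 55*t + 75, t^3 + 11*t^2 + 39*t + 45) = t^2 + 8*t + 15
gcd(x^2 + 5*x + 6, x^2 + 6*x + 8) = x + 2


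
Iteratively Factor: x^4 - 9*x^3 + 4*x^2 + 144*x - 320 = (x - 5)*(x^3 - 4*x^2 - 16*x + 64) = (x - 5)*(x - 4)*(x^2 - 16) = (x - 5)*(x - 4)*(x + 4)*(x - 4)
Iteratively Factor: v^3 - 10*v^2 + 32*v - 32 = (v - 2)*(v^2 - 8*v + 16) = (v - 4)*(v - 2)*(v - 4)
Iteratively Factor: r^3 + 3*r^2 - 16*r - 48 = (r - 4)*(r^2 + 7*r + 12) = (r - 4)*(r + 3)*(r + 4)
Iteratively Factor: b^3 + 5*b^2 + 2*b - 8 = (b + 4)*(b^2 + b - 2) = (b - 1)*(b + 4)*(b + 2)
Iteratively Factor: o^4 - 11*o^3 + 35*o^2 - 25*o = (o)*(o^3 - 11*o^2 + 35*o - 25) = o*(o - 5)*(o^2 - 6*o + 5) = o*(o - 5)^2*(o - 1)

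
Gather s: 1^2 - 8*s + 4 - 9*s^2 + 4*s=-9*s^2 - 4*s + 5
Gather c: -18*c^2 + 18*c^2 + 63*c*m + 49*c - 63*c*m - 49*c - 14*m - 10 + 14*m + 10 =0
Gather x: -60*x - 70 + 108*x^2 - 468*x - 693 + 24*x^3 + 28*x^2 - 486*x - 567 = 24*x^3 + 136*x^2 - 1014*x - 1330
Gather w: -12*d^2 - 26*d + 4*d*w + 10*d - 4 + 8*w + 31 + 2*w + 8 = -12*d^2 - 16*d + w*(4*d + 10) + 35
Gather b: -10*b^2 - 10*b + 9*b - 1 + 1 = -10*b^2 - b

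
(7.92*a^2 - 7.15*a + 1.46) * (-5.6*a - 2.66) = -44.352*a^3 + 18.9728*a^2 + 10.843*a - 3.8836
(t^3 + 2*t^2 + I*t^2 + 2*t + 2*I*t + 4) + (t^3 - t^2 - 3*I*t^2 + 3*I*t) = 2*t^3 + t^2 - 2*I*t^2 + 2*t + 5*I*t + 4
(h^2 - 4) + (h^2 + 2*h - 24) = 2*h^2 + 2*h - 28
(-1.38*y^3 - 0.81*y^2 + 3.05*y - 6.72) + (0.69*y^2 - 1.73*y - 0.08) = -1.38*y^3 - 0.12*y^2 + 1.32*y - 6.8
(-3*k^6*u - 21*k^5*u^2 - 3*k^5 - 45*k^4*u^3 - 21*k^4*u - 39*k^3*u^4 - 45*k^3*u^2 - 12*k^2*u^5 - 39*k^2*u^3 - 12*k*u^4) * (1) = -3*k^6*u - 21*k^5*u^2 - 3*k^5 - 45*k^4*u^3 - 21*k^4*u - 39*k^3*u^4 - 45*k^3*u^2 - 12*k^2*u^5 - 39*k^2*u^3 - 12*k*u^4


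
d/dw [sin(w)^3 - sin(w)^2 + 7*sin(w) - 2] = (3*sin(w)^2 - 2*sin(w) + 7)*cos(w)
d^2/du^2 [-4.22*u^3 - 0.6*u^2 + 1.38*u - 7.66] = -25.32*u - 1.2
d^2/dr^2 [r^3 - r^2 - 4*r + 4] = 6*r - 2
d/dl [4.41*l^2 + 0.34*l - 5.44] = 8.82*l + 0.34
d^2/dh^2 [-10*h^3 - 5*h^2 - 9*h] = -60*h - 10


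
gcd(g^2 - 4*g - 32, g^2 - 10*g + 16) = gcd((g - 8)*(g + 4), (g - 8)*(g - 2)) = g - 8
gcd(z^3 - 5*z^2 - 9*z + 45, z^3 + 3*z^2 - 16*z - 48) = z + 3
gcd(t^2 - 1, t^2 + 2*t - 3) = t - 1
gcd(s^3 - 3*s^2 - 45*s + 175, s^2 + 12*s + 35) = s + 7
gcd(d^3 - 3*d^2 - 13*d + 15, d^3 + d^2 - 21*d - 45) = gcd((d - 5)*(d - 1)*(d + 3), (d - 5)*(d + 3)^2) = d^2 - 2*d - 15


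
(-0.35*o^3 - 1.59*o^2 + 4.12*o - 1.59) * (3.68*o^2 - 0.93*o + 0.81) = -1.288*o^5 - 5.5257*o^4 + 16.3568*o^3 - 10.9707*o^2 + 4.8159*o - 1.2879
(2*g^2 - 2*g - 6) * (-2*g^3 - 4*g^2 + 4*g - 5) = -4*g^5 - 4*g^4 + 28*g^3 + 6*g^2 - 14*g + 30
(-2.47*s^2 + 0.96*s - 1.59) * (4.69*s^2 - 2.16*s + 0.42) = -11.5843*s^4 + 9.8376*s^3 - 10.5681*s^2 + 3.8376*s - 0.6678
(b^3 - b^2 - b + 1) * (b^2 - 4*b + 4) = b^5 - 5*b^4 + 7*b^3 + b^2 - 8*b + 4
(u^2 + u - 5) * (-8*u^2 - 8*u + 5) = -8*u^4 - 16*u^3 + 37*u^2 + 45*u - 25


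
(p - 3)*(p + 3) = p^2 - 9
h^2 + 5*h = h*(h + 5)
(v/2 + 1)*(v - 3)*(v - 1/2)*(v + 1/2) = v^4/2 - v^3/2 - 25*v^2/8 + v/8 + 3/4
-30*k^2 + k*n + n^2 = (-5*k + n)*(6*k + n)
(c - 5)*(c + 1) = c^2 - 4*c - 5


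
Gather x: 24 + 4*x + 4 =4*x + 28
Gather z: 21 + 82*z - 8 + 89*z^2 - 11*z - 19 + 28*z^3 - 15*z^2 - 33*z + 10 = 28*z^3 + 74*z^2 + 38*z + 4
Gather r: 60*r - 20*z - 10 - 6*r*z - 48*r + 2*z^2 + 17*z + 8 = r*(12 - 6*z) + 2*z^2 - 3*z - 2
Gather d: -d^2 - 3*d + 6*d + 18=-d^2 + 3*d + 18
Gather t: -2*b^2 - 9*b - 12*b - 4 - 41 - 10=-2*b^2 - 21*b - 55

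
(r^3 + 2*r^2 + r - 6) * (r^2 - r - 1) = r^5 + r^4 - 2*r^3 - 9*r^2 + 5*r + 6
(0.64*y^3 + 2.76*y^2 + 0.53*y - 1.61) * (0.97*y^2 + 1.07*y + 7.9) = 0.6208*y^5 + 3.362*y^4 + 8.5233*y^3 + 20.8094*y^2 + 2.4643*y - 12.719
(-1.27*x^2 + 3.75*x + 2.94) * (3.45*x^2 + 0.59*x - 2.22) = -4.3815*x^4 + 12.1882*x^3 + 15.1749*x^2 - 6.5904*x - 6.5268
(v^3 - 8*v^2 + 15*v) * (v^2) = v^5 - 8*v^4 + 15*v^3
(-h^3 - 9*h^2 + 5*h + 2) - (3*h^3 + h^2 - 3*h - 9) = -4*h^3 - 10*h^2 + 8*h + 11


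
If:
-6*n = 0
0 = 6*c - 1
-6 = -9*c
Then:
No Solution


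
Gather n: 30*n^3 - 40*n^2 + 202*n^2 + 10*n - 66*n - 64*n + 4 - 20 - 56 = 30*n^3 + 162*n^2 - 120*n - 72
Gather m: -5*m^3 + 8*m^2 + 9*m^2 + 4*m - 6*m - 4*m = -5*m^3 + 17*m^2 - 6*m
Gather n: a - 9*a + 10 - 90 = -8*a - 80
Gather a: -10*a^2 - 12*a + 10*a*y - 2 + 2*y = -10*a^2 + a*(10*y - 12) + 2*y - 2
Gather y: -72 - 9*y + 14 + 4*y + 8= -5*y - 50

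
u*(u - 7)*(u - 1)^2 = u^4 - 9*u^3 + 15*u^2 - 7*u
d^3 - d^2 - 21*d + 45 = (d - 3)^2*(d + 5)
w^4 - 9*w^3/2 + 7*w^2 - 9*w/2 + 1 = (w - 2)*(w - 1)^2*(w - 1/2)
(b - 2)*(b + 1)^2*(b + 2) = b^4 + 2*b^3 - 3*b^2 - 8*b - 4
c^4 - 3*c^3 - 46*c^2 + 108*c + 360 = (c - 6)*(c - 5)*(c + 2)*(c + 6)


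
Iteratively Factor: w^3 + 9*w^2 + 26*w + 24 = (w + 3)*(w^2 + 6*w + 8) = (w + 3)*(w + 4)*(w + 2)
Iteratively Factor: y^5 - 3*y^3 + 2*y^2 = (y)*(y^4 - 3*y^2 + 2*y) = y^2*(y^3 - 3*y + 2) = y^2*(y - 1)*(y^2 + y - 2) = y^2*(y - 1)*(y + 2)*(y - 1)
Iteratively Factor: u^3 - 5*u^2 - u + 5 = (u - 1)*(u^2 - 4*u - 5) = (u - 5)*(u - 1)*(u + 1)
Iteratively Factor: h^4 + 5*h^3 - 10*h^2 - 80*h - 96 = (h + 4)*(h^3 + h^2 - 14*h - 24) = (h - 4)*(h + 4)*(h^2 + 5*h + 6) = (h - 4)*(h + 2)*(h + 4)*(h + 3)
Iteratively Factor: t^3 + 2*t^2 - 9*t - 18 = (t + 2)*(t^2 - 9) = (t - 3)*(t + 2)*(t + 3)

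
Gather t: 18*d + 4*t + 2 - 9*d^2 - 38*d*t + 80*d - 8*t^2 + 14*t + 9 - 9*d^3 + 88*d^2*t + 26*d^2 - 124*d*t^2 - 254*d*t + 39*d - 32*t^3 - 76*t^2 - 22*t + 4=-9*d^3 + 17*d^2 + 137*d - 32*t^3 + t^2*(-124*d - 84) + t*(88*d^2 - 292*d - 4) + 15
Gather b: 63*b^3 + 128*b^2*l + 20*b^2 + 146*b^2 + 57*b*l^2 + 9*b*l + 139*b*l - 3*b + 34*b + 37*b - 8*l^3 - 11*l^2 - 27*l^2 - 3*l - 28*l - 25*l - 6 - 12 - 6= 63*b^3 + b^2*(128*l + 166) + b*(57*l^2 + 148*l + 68) - 8*l^3 - 38*l^2 - 56*l - 24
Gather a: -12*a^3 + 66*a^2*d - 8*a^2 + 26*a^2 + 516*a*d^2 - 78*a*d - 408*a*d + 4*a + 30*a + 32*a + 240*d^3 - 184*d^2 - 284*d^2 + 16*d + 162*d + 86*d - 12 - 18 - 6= -12*a^3 + a^2*(66*d + 18) + a*(516*d^2 - 486*d + 66) + 240*d^3 - 468*d^2 + 264*d - 36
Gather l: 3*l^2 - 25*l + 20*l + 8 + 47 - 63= 3*l^2 - 5*l - 8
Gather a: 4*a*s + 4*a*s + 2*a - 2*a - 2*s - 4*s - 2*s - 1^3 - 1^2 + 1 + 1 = 8*a*s - 8*s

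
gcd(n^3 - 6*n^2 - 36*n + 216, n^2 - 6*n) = n - 6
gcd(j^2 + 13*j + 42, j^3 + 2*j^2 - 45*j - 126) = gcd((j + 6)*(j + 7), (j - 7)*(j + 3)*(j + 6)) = j + 6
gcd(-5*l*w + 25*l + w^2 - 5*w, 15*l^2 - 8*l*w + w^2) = -5*l + w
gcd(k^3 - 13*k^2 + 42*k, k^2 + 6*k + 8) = 1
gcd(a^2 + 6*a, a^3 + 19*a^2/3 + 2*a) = a^2 + 6*a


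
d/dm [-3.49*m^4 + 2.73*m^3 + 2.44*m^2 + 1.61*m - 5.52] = -13.96*m^3 + 8.19*m^2 + 4.88*m + 1.61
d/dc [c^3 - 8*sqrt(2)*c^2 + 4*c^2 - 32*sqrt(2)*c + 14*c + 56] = 3*c^2 - 16*sqrt(2)*c + 8*c - 32*sqrt(2) + 14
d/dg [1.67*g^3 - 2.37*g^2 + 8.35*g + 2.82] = 5.01*g^2 - 4.74*g + 8.35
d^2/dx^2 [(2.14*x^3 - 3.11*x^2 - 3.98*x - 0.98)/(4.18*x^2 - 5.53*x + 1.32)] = (-175.587168*x^3 - 93.50616*x^2 + 290.051256*x - 118.066612)/(73.034632*x^6 - 289.867116*x^5 + 452.67519*x^4 - 352.186345*x^3 + 142.95006*x^2 - 28.906416*x + 2.299968)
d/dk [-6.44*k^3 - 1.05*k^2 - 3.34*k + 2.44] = -19.32*k^2 - 2.1*k - 3.34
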